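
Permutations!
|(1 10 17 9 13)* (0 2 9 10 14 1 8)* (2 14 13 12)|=30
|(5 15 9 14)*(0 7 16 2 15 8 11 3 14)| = 30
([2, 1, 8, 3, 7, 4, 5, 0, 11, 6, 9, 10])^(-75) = [9, 1, 6, 3, 11, 8, 2, 10, 5, 0, 7, 4]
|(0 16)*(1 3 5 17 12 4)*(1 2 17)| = 12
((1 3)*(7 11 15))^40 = (7 11 15)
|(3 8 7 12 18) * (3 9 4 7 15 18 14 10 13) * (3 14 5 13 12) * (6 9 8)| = |(3 6 9 4 7)(5 13 14 10 12)(8 15 18)| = 15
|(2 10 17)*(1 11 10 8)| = |(1 11 10 17 2 8)| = 6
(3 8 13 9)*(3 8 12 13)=(3 12 13 9 8)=[0, 1, 2, 12, 4, 5, 6, 7, 3, 8, 10, 11, 13, 9]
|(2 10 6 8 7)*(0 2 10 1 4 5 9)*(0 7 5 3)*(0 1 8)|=|(0 2 8 5 9 7 10 6)(1 4 3)|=24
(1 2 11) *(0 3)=[3, 2, 11, 0, 4, 5, 6, 7, 8, 9, 10, 1]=(0 3)(1 2 11)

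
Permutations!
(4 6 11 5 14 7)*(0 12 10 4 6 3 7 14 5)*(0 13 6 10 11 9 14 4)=[12, 1, 2, 7, 3, 5, 9, 10, 8, 14, 0, 13, 11, 6, 4]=(0 12 11 13 6 9 14 4 3 7 10)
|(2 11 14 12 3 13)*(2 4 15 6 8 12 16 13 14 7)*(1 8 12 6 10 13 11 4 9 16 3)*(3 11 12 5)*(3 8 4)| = |(1 4 15 10 13 9 16 12)(2 3 14 11 7)(5 8 6)| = 120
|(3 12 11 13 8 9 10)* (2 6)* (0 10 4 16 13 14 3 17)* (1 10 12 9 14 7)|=|(0 12 11 7 1 10 17)(2 6)(3 9 4 16 13 8 14)|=14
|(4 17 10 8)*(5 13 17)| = 6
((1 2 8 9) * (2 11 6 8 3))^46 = ((1 11 6 8 9)(2 3))^46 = (1 11 6 8 9)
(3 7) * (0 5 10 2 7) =(0 5 10 2 7 3) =[5, 1, 7, 0, 4, 10, 6, 3, 8, 9, 2]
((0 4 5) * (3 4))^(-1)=(0 5 4 3)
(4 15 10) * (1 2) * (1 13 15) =(1 2 13 15 10 4) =[0, 2, 13, 3, 1, 5, 6, 7, 8, 9, 4, 11, 12, 15, 14, 10]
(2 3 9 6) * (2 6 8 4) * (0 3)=(0 3 9 8 4 2)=[3, 1, 0, 9, 2, 5, 6, 7, 4, 8]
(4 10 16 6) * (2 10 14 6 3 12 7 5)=[0, 1, 10, 12, 14, 2, 4, 5, 8, 9, 16, 11, 7, 13, 6, 15, 3]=(2 10 16 3 12 7 5)(4 14 6)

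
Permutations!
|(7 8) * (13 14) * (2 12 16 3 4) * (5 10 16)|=14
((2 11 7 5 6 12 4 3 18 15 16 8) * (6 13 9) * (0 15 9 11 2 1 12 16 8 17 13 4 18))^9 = ((0 15 8 1 12 18 9 6 16 17 13 11 7 5 4 3))^9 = (0 17 8 11 12 5 9 3 16 15 13 1 7 18 4 6)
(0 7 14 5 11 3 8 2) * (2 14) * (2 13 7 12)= (0 12 2)(3 8 14 5 11)(7 13)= [12, 1, 0, 8, 4, 11, 6, 13, 14, 9, 10, 3, 2, 7, 5]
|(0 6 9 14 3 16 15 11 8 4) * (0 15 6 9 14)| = 4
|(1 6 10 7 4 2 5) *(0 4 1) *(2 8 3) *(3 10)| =|(0 4 8 10 7 1 6 3 2 5)| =10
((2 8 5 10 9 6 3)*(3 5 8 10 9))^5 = ((2 10 3)(5 9 6))^5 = (2 3 10)(5 6 9)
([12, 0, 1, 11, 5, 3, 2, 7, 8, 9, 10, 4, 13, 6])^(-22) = [13, 12, 0, 4, 3, 11, 1, 7, 8, 9, 10, 5, 6, 2]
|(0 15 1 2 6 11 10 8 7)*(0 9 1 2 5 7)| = 28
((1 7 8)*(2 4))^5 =((1 7 8)(2 4))^5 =(1 8 7)(2 4)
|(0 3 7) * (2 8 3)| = 5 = |(0 2 8 3 7)|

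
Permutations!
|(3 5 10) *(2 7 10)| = |(2 7 10 3 5)| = 5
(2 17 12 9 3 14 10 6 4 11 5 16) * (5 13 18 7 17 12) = (2 12 9 3 14 10 6 4 11 13 18 7 17 5 16) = [0, 1, 12, 14, 11, 16, 4, 17, 8, 3, 6, 13, 9, 18, 10, 15, 2, 5, 7]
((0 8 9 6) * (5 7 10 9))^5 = ((0 8 5 7 10 9 6))^5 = (0 9 7 8 6 10 5)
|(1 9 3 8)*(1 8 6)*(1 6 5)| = 4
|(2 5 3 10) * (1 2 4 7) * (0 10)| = |(0 10 4 7 1 2 5 3)| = 8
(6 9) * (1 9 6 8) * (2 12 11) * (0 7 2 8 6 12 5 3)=(0 7 2 5 3)(1 9 6 12 11 8)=[7, 9, 5, 0, 4, 3, 12, 2, 1, 6, 10, 8, 11]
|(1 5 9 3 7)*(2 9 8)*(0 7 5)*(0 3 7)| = |(1 3 5 8 2 9 7)| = 7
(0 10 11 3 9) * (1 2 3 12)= [10, 2, 3, 9, 4, 5, 6, 7, 8, 0, 11, 12, 1]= (0 10 11 12 1 2 3 9)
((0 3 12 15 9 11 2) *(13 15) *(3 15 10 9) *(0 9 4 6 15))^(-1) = (2 11 9)(3 15 6 4 10 13 12)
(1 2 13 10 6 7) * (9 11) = (1 2 13 10 6 7)(9 11) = [0, 2, 13, 3, 4, 5, 7, 1, 8, 11, 6, 9, 12, 10]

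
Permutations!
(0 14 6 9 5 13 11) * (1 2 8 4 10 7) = (0 14 6 9 5 13 11)(1 2 8 4 10 7) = [14, 2, 8, 3, 10, 13, 9, 1, 4, 5, 7, 0, 12, 11, 6]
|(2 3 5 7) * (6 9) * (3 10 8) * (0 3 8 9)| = 8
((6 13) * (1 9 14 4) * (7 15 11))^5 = (1 9 14 4)(6 13)(7 11 15)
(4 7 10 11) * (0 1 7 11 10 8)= (0 1 7 8)(4 11)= [1, 7, 2, 3, 11, 5, 6, 8, 0, 9, 10, 4]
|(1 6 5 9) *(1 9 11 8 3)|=6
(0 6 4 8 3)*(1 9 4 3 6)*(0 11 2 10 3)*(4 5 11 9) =(0 1 4 8 6)(2 10 3 9 5 11) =[1, 4, 10, 9, 8, 11, 0, 7, 6, 5, 3, 2]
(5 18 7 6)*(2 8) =(2 8)(5 18 7 6) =[0, 1, 8, 3, 4, 18, 5, 6, 2, 9, 10, 11, 12, 13, 14, 15, 16, 17, 7]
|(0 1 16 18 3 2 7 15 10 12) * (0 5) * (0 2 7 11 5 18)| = 6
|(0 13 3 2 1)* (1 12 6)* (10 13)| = |(0 10 13 3 2 12 6 1)| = 8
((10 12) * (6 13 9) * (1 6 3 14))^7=((1 6 13 9 3 14)(10 12))^7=(1 6 13 9 3 14)(10 12)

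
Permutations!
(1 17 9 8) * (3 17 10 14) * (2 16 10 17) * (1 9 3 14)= (1 17 3 2 16 10)(8 9)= [0, 17, 16, 2, 4, 5, 6, 7, 9, 8, 1, 11, 12, 13, 14, 15, 10, 3]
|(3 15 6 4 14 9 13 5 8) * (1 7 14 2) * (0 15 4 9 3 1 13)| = |(0 15 6 9)(1 7 14 3 4 2 13 5 8)| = 36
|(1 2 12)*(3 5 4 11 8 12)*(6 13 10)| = 24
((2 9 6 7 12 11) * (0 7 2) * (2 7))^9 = ((0 2 9 6 7 12 11))^9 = (0 9 7 11 2 6 12)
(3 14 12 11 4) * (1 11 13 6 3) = (1 11 4)(3 14 12 13 6) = [0, 11, 2, 14, 1, 5, 3, 7, 8, 9, 10, 4, 13, 6, 12]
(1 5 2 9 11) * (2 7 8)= (1 5 7 8 2 9 11)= [0, 5, 9, 3, 4, 7, 6, 8, 2, 11, 10, 1]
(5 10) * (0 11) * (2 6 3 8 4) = (0 11)(2 6 3 8 4)(5 10) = [11, 1, 6, 8, 2, 10, 3, 7, 4, 9, 5, 0]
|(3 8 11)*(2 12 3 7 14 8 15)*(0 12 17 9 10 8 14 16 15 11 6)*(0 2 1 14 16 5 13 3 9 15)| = |(0 12 9 10 8 6 2 17 15 1 14 16)(3 11 7 5 13)| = 60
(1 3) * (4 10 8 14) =(1 3)(4 10 8 14) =[0, 3, 2, 1, 10, 5, 6, 7, 14, 9, 8, 11, 12, 13, 4]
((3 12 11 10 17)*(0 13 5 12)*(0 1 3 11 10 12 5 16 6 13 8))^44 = (17)(6 16 13)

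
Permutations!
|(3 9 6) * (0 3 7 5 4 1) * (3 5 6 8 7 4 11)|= 10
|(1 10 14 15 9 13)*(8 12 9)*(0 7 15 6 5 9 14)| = 12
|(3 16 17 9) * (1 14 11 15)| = 4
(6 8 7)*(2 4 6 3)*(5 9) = (2 4 6 8 7 3)(5 9) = [0, 1, 4, 2, 6, 9, 8, 3, 7, 5]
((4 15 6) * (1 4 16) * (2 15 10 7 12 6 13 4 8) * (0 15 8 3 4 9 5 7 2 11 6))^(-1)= ((0 15 13 9 5 7 12)(1 3 4 10 2 8 11 6 16))^(-1)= (0 12 7 5 9 13 15)(1 16 6 11 8 2 10 4 3)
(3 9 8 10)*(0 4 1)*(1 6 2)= [4, 0, 1, 9, 6, 5, 2, 7, 10, 8, 3]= (0 4 6 2 1)(3 9 8 10)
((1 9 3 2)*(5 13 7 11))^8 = (13)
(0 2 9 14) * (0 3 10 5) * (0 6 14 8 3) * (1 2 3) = [3, 2, 9, 10, 4, 6, 14, 7, 1, 8, 5, 11, 12, 13, 0] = (0 3 10 5 6 14)(1 2 9 8)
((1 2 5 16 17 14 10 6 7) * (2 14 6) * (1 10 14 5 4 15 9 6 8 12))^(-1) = ((1 5 16 17 8 12)(2 4 15 9 6 7 10))^(-1) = (1 12 8 17 16 5)(2 10 7 6 9 15 4)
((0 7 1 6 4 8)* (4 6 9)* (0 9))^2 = (0 1 7)(4 9 8) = ((0 7 1)(4 8 9))^2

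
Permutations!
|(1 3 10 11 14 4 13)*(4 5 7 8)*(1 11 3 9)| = 14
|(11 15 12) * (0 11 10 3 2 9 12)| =15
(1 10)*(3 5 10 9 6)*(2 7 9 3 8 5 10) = (1 3 10)(2 7 9 6 8 5) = [0, 3, 7, 10, 4, 2, 8, 9, 5, 6, 1]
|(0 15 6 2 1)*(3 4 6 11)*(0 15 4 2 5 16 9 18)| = 35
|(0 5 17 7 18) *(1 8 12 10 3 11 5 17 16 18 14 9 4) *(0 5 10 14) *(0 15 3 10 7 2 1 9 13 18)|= 44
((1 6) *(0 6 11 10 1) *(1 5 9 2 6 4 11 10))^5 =((0 4 11 1 10 5 9 2 6))^5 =(0 5 4 9 11 2 1 6 10)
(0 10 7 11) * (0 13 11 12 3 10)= (3 10 7 12)(11 13)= [0, 1, 2, 10, 4, 5, 6, 12, 8, 9, 7, 13, 3, 11]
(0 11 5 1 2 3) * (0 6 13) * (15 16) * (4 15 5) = [11, 2, 3, 6, 15, 1, 13, 7, 8, 9, 10, 4, 12, 0, 14, 16, 5] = (0 11 4 15 16 5 1 2 3 6 13)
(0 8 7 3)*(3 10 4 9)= (0 8 7 10 4 9 3)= [8, 1, 2, 0, 9, 5, 6, 10, 7, 3, 4]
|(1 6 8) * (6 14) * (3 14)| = |(1 3 14 6 8)| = 5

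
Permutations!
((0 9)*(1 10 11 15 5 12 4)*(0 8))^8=(0 8 9)(1 10 11 15 5 12 4)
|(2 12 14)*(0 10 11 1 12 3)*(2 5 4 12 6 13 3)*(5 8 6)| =|(0 10 11 1 5 4 12 14 8 6 13 3)| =12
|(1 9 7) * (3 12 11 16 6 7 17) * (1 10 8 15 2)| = 13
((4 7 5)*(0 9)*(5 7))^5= (0 9)(4 5)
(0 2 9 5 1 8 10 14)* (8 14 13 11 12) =[2, 14, 9, 3, 4, 1, 6, 7, 10, 5, 13, 12, 8, 11, 0] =(0 2 9 5 1 14)(8 10 13 11 12)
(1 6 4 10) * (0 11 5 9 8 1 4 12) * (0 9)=[11, 6, 2, 3, 10, 0, 12, 7, 1, 8, 4, 5, 9]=(0 11 5)(1 6 12 9 8)(4 10)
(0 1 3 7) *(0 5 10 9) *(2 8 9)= [1, 3, 8, 7, 4, 10, 6, 5, 9, 0, 2]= (0 1 3 7 5 10 2 8 9)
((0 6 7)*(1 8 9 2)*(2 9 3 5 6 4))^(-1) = (9)(0 7 6 5 3 8 1 2 4)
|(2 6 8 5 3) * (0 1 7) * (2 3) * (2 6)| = |(0 1 7)(5 6 8)| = 3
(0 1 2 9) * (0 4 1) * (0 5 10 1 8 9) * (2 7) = (0 5 10 1 7 2)(4 8 9) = [5, 7, 0, 3, 8, 10, 6, 2, 9, 4, 1]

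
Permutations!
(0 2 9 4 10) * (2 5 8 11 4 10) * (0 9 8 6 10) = (0 5 6 10 9)(2 8 11 4) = [5, 1, 8, 3, 2, 6, 10, 7, 11, 0, 9, 4]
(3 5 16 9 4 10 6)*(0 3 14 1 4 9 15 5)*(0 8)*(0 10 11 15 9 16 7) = [3, 4, 2, 8, 11, 7, 14, 0, 10, 16, 6, 15, 12, 13, 1, 5, 9] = (0 3 8 10 6 14 1 4 11 15 5 7)(9 16)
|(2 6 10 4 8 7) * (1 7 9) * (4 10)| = |(10)(1 7 2 6 4 8 9)| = 7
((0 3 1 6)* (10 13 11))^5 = (0 3 1 6)(10 11 13)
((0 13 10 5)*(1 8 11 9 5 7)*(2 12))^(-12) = ((0 13 10 7 1 8 11 9 5)(2 12))^(-12) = (0 11 7)(1 13 9)(5 8 10)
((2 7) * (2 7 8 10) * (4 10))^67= (2 10 4 8)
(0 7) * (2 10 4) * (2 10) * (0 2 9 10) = [7, 1, 9, 3, 0, 5, 6, 2, 8, 10, 4] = (0 7 2 9 10 4)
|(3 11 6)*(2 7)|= |(2 7)(3 11 6)|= 6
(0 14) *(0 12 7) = (0 14 12 7) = [14, 1, 2, 3, 4, 5, 6, 0, 8, 9, 10, 11, 7, 13, 12]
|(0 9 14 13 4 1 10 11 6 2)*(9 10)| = 5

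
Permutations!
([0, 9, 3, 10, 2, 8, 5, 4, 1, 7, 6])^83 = (1 4 10 8 7 3 5 9 2 6)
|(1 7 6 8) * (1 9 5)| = |(1 7 6 8 9 5)| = 6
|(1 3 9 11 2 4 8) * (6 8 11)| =|(1 3 9 6 8)(2 4 11)| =15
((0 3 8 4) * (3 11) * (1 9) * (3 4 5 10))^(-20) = (0 11 4)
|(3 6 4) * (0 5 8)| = |(0 5 8)(3 6 4)| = 3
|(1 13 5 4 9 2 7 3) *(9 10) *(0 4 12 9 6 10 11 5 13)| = 10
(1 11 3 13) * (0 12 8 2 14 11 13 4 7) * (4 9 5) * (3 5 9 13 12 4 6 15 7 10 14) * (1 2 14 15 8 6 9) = [4, 12, 3, 13, 10, 9, 8, 0, 14, 1, 15, 5, 6, 2, 11, 7] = (0 4 10 15 7)(1 12 6 8 14 11 5 9)(2 3 13)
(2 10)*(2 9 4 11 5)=[0, 1, 10, 3, 11, 2, 6, 7, 8, 4, 9, 5]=(2 10 9 4 11 5)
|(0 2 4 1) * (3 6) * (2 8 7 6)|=8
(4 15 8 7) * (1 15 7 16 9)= [0, 15, 2, 3, 7, 5, 6, 4, 16, 1, 10, 11, 12, 13, 14, 8, 9]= (1 15 8 16 9)(4 7)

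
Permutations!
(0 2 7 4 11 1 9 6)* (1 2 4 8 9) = (0 4 11 2 7 8 9 6) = [4, 1, 7, 3, 11, 5, 0, 8, 9, 6, 10, 2]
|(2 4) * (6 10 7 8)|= |(2 4)(6 10 7 8)|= 4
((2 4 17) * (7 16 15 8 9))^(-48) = (17)(7 15 9 16 8)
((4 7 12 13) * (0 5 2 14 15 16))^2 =(0 2 15)(4 12)(5 14 16)(7 13)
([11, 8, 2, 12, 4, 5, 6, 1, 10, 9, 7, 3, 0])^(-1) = (0 12 3 11)(1 7 10 8)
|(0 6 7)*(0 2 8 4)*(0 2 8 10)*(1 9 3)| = 21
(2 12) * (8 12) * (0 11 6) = (0 11 6)(2 8 12) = [11, 1, 8, 3, 4, 5, 0, 7, 12, 9, 10, 6, 2]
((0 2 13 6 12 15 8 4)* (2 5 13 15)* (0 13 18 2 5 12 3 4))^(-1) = ((0 12 5 18 2 15 8)(3 4 13 6))^(-1) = (0 8 15 2 18 5 12)(3 6 13 4)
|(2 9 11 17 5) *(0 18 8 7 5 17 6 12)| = 10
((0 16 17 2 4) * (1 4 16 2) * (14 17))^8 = (0 2 16 14 17 1 4)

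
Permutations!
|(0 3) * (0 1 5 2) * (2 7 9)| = 7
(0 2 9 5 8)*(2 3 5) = (0 3 5 8)(2 9) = [3, 1, 9, 5, 4, 8, 6, 7, 0, 2]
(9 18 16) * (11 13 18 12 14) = [0, 1, 2, 3, 4, 5, 6, 7, 8, 12, 10, 13, 14, 18, 11, 15, 9, 17, 16] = (9 12 14 11 13 18 16)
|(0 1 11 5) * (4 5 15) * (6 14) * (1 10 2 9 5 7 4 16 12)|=|(0 10 2 9 5)(1 11 15 16 12)(4 7)(6 14)|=10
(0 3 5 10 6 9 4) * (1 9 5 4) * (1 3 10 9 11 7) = (0 10 6 5 9 3 4)(1 11 7) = [10, 11, 2, 4, 0, 9, 5, 1, 8, 3, 6, 7]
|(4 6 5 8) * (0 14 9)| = |(0 14 9)(4 6 5 8)| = 12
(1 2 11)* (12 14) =(1 2 11)(12 14) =[0, 2, 11, 3, 4, 5, 6, 7, 8, 9, 10, 1, 14, 13, 12]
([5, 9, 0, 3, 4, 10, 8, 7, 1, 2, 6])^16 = (10)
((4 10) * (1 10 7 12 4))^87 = (12)(1 10)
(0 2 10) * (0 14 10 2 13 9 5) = (0 13 9 5)(10 14) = [13, 1, 2, 3, 4, 0, 6, 7, 8, 5, 14, 11, 12, 9, 10]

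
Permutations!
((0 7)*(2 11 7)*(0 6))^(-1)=(0 6 7 11 2)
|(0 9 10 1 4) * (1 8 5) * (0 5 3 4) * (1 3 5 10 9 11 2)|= 20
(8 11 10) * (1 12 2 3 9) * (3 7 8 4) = (1 12 2 7 8 11 10 4 3 9) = [0, 12, 7, 9, 3, 5, 6, 8, 11, 1, 4, 10, 2]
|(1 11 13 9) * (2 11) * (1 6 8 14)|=8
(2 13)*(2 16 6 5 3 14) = (2 13 16 6 5 3 14) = [0, 1, 13, 14, 4, 3, 5, 7, 8, 9, 10, 11, 12, 16, 2, 15, 6]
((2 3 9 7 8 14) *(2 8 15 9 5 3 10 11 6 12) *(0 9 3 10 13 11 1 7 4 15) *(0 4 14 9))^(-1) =(1 10 5 3 15 4 7)(2 12 6 11 13)(8 14 9) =((1 7 4 15 3 5 10)(2 13 11 6 12)(8 9 14))^(-1)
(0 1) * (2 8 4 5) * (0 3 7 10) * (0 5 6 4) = [1, 3, 8, 7, 6, 2, 4, 10, 0, 9, 5] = (0 1 3 7 10 5 2 8)(4 6)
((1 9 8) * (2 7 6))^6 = ((1 9 8)(2 7 6))^6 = (9)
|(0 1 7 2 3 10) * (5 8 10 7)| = 15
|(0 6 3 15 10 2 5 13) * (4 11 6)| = 10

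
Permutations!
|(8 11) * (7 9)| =2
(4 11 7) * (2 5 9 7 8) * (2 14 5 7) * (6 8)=(2 7 4 11 6 8 14 5 9)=[0, 1, 7, 3, 11, 9, 8, 4, 14, 2, 10, 6, 12, 13, 5]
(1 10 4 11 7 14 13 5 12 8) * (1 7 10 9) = (1 9)(4 11 10)(5 12 8 7 14 13) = [0, 9, 2, 3, 11, 12, 6, 14, 7, 1, 4, 10, 8, 5, 13]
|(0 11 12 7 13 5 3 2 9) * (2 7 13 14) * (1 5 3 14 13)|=|(0 11 12 1 5 14 2 9)(3 7 13)|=24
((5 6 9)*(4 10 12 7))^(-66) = ((4 10 12 7)(5 6 9))^(-66) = (4 12)(7 10)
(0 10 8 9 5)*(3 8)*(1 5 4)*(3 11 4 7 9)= [10, 5, 2, 8, 1, 0, 6, 9, 3, 7, 11, 4]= (0 10 11 4 1 5)(3 8)(7 9)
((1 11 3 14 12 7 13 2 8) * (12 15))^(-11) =(1 8 2 13 7 12 15 14 3 11)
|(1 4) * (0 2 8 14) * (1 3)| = 12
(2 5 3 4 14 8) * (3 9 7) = (2 5 9 7 3 4 14 8) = [0, 1, 5, 4, 14, 9, 6, 3, 2, 7, 10, 11, 12, 13, 8]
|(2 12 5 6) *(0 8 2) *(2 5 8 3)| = |(0 3 2 12 8 5 6)| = 7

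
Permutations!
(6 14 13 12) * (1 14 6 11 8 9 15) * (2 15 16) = [0, 14, 15, 3, 4, 5, 6, 7, 9, 16, 10, 8, 11, 12, 13, 1, 2] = (1 14 13 12 11 8 9 16 2 15)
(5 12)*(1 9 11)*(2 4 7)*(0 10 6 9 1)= (0 10 6 9 11)(2 4 7)(5 12)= [10, 1, 4, 3, 7, 12, 9, 2, 8, 11, 6, 0, 5]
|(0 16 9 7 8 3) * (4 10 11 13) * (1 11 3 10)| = |(0 16 9 7 8 10 3)(1 11 13 4)| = 28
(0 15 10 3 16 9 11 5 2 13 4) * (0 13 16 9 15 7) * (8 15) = (0 7)(2 16 8 15 10 3 9 11 5)(4 13) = [7, 1, 16, 9, 13, 2, 6, 0, 15, 11, 3, 5, 12, 4, 14, 10, 8]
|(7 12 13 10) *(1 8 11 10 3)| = |(1 8 11 10 7 12 13 3)| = 8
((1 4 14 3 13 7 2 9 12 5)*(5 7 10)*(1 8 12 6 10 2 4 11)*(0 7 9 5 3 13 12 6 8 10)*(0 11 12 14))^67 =(0 7 4)(1 12 9 8 6 11)(2 5 10 3 14 13)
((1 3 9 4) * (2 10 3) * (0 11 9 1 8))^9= (0 8 4 9 11)(1 2 10 3)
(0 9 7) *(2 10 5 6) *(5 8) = (0 9 7)(2 10 8 5 6) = [9, 1, 10, 3, 4, 6, 2, 0, 5, 7, 8]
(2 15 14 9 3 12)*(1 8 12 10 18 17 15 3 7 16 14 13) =(1 8 12 2 3 10 18 17 15 13)(7 16 14 9) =[0, 8, 3, 10, 4, 5, 6, 16, 12, 7, 18, 11, 2, 1, 9, 13, 14, 15, 17]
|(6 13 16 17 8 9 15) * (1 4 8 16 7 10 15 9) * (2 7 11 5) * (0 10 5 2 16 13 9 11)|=12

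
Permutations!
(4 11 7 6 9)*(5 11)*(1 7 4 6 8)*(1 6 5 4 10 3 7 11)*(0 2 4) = [2, 11, 4, 7, 0, 1, 9, 8, 6, 5, 3, 10] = (0 2 4)(1 11 10 3 7 8 6 9 5)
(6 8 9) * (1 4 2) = (1 4 2)(6 8 9) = [0, 4, 1, 3, 2, 5, 8, 7, 9, 6]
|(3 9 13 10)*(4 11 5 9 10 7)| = 6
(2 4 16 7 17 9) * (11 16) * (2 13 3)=(2 4 11 16 7 17 9 13 3)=[0, 1, 4, 2, 11, 5, 6, 17, 8, 13, 10, 16, 12, 3, 14, 15, 7, 9]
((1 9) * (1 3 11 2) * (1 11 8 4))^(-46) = (11)(1 4 8 3 9)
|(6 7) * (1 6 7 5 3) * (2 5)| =|(7)(1 6 2 5 3)| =5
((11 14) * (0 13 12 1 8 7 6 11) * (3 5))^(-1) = (0 14 11 6 7 8 1 12 13)(3 5)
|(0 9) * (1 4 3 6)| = |(0 9)(1 4 3 6)| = 4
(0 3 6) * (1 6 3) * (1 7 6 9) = (0 7 6)(1 9) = [7, 9, 2, 3, 4, 5, 0, 6, 8, 1]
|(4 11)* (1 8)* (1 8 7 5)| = 6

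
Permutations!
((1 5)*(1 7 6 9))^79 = ((1 5 7 6 9))^79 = (1 9 6 7 5)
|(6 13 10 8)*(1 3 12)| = 12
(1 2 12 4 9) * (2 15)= [0, 15, 12, 3, 9, 5, 6, 7, 8, 1, 10, 11, 4, 13, 14, 2]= (1 15 2 12 4 9)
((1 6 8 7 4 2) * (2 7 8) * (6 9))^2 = ((1 9 6 2)(4 7))^2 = (1 6)(2 9)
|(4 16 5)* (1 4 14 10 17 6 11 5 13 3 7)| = |(1 4 16 13 3 7)(5 14 10 17 6 11)| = 6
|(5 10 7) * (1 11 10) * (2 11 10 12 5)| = 7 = |(1 10 7 2 11 12 5)|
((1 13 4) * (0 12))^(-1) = (0 12)(1 4 13)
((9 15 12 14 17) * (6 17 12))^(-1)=(6 15 9 17)(12 14)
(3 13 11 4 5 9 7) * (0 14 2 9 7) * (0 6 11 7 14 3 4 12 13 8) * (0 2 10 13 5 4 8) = (0 3)(2 9 6 11 12 5 14 10 13 7 8) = [3, 1, 9, 0, 4, 14, 11, 8, 2, 6, 13, 12, 5, 7, 10]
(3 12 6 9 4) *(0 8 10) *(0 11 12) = (0 8 10 11 12 6 9 4 3) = [8, 1, 2, 0, 3, 5, 9, 7, 10, 4, 11, 12, 6]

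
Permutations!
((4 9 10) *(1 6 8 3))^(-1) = (1 3 8 6)(4 10 9)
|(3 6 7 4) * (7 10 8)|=6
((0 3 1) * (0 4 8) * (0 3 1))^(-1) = ((0 1 4 8 3))^(-1) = (0 3 8 4 1)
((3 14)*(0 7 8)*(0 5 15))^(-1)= (0 15 5 8 7)(3 14)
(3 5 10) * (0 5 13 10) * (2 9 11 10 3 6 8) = [5, 1, 9, 13, 4, 0, 8, 7, 2, 11, 6, 10, 12, 3] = (0 5)(2 9 11 10 6 8)(3 13)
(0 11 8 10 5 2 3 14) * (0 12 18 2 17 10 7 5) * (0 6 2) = [11, 1, 3, 14, 4, 17, 2, 5, 7, 9, 6, 8, 18, 13, 12, 15, 16, 10, 0] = (0 11 8 7 5 17 10 6 2 3 14 12 18)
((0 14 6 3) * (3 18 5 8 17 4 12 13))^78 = ((0 14 6 18 5 8 17 4 12 13 3))^78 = (0 14 6 18 5 8 17 4 12 13 3)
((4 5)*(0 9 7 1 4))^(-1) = ((0 9 7 1 4 5))^(-1) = (0 5 4 1 7 9)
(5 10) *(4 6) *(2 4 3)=[0, 1, 4, 2, 6, 10, 3, 7, 8, 9, 5]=(2 4 6 3)(5 10)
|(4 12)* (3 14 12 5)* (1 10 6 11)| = |(1 10 6 11)(3 14 12 4 5)| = 20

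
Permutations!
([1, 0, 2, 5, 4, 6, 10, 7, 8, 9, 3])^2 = [0, 1, 2, 6, 4, 10, 3, 7, 8, 9, 5]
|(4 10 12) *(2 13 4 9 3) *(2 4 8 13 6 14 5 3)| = |(2 6 14 5 3 4 10 12 9)(8 13)| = 18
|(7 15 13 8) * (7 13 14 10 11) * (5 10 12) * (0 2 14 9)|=|(0 2 14 12 5 10 11 7 15 9)(8 13)|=10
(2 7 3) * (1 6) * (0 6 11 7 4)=[6, 11, 4, 2, 0, 5, 1, 3, 8, 9, 10, 7]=(0 6 1 11 7 3 2 4)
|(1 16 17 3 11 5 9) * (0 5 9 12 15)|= |(0 5 12 15)(1 16 17 3 11 9)|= 12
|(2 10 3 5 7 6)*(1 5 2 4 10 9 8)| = |(1 5 7 6 4 10 3 2 9 8)| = 10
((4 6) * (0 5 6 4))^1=(0 5 6)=((0 5 6))^1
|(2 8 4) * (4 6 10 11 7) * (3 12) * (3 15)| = 21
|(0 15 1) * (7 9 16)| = |(0 15 1)(7 9 16)| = 3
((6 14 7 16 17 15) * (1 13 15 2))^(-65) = (1 17 7 6 13 2 16 14 15)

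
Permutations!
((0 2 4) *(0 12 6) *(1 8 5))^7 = (0 4 6 2 12)(1 8 5)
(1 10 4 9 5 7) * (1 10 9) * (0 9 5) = (0 9)(1 5 7 10 4) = [9, 5, 2, 3, 1, 7, 6, 10, 8, 0, 4]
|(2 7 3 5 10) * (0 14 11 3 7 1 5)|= 4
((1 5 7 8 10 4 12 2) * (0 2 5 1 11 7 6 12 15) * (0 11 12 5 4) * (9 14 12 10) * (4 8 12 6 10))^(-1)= (0 10 5 6 14 9 8 12 7 11 15 4 2)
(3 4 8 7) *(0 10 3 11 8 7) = [10, 1, 2, 4, 7, 5, 6, 11, 0, 9, 3, 8] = (0 10 3 4 7 11 8)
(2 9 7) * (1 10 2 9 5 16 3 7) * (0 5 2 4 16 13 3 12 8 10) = (0 5 13 3 7 9 1)(4 16 12 8 10) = [5, 0, 2, 7, 16, 13, 6, 9, 10, 1, 4, 11, 8, 3, 14, 15, 12]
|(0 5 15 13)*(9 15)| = |(0 5 9 15 13)| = 5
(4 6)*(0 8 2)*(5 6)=(0 8 2)(4 5 6)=[8, 1, 0, 3, 5, 6, 4, 7, 2]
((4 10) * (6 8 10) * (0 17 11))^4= (0 17 11)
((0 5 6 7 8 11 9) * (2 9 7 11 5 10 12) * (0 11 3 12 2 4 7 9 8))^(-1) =((0 10 2 8 5 6 3 12 4 7)(9 11))^(-1) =(0 7 4 12 3 6 5 8 2 10)(9 11)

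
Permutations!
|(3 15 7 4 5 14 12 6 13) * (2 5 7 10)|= 18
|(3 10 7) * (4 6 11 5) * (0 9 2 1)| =12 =|(0 9 2 1)(3 10 7)(4 6 11 5)|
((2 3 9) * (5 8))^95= (2 9 3)(5 8)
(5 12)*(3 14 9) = (3 14 9)(5 12) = [0, 1, 2, 14, 4, 12, 6, 7, 8, 3, 10, 11, 5, 13, 9]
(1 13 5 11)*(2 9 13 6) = (1 6 2 9 13 5 11) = [0, 6, 9, 3, 4, 11, 2, 7, 8, 13, 10, 1, 12, 5]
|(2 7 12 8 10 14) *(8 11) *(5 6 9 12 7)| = |(2 5 6 9 12 11 8 10 14)| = 9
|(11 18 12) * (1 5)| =6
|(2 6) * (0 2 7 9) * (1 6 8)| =|(0 2 8 1 6 7 9)| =7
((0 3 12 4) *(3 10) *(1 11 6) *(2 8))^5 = (12)(1 6 11)(2 8)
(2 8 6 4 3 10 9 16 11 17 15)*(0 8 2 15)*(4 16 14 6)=(0 8 4 3 10 9 14 6 16 11 17)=[8, 1, 2, 10, 3, 5, 16, 7, 4, 14, 9, 17, 12, 13, 6, 15, 11, 0]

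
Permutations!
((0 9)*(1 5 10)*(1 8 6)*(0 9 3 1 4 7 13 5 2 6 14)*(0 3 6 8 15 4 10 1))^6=(0 13 3 7 14 4 8 15 2 10 1 6 5)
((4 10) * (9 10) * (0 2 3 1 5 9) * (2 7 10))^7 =(0 4 10 7)(1 9 3 5 2)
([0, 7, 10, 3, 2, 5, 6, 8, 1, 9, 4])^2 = (1 8 7)(2 4 10)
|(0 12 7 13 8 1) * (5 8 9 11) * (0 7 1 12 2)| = |(0 2)(1 7 13 9 11 5 8 12)| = 8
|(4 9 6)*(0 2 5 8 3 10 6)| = 9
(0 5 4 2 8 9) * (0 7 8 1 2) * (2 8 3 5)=[2, 8, 1, 5, 0, 4, 6, 3, 9, 7]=(0 2 1 8 9 7 3 5 4)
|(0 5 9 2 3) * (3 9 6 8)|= 10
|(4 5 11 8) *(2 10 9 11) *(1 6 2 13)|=10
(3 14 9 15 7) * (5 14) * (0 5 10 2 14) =(0 5)(2 14 9 15 7 3 10) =[5, 1, 14, 10, 4, 0, 6, 3, 8, 15, 2, 11, 12, 13, 9, 7]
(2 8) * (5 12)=(2 8)(5 12)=[0, 1, 8, 3, 4, 12, 6, 7, 2, 9, 10, 11, 5]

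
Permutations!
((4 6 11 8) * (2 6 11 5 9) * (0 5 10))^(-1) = (0 10 6 2 9 5)(4 8 11)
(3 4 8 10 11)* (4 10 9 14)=(3 10 11)(4 8 9 14)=[0, 1, 2, 10, 8, 5, 6, 7, 9, 14, 11, 3, 12, 13, 4]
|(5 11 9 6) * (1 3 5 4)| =7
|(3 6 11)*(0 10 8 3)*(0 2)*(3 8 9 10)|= 10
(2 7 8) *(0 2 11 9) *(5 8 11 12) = (0 2 7 11 9)(5 8 12) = [2, 1, 7, 3, 4, 8, 6, 11, 12, 0, 10, 9, 5]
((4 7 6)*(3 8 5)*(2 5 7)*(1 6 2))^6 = (2 5 3 8 7)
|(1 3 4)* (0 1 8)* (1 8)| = 6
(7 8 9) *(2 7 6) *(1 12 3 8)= (1 12 3 8 9 6 2 7)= [0, 12, 7, 8, 4, 5, 2, 1, 9, 6, 10, 11, 3]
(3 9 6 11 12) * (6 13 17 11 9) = (3 6 9 13 17 11 12) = [0, 1, 2, 6, 4, 5, 9, 7, 8, 13, 10, 12, 3, 17, 14, 15, 16, 11]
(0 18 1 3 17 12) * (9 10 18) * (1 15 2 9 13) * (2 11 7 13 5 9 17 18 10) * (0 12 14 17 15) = (0 5 9 2 15 11 7 13 1 3 18)(14 17) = [5, 3, 15, 18, 4, 9, 6, 13, 8, 2, 10, 7, 12, 1, 17, 11, 16, 14, 0]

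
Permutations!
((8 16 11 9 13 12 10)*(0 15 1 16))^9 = (0 8 10 12 13 9 11 16 1 15)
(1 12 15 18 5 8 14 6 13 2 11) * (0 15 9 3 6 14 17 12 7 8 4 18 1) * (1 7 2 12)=(0 15 7 8 17 1 2 11)(3 6 13 12 9)(4 18 5)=[15, 2, 11, 6, 18, 4, 13, 8, 17, 3, 10, 0, 9, 12, 14, 7, 16, 1, 5]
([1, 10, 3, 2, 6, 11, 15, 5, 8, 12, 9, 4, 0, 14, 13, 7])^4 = [12, 0, 2, 3, 5, 15, 11, 6, 8, 10, 1, 7, 9, 13, 14, 4]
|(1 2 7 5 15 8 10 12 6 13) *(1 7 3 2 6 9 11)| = |(1 6 13 7 5 15 8 10 12 9 11)(2 3)| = 22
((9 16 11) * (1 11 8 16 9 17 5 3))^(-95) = ((1 11 17 5 3)(8 16))^(-95) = (17)(8 16)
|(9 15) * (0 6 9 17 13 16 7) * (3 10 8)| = |(0 6 9 15 17 13 16 7)(3 10 8)| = 24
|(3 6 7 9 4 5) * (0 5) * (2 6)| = |(0 5 3 2 6 7 9 4)| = 8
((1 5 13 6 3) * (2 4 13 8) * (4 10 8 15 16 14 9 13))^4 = ((1 5 15 16 14 9 13 6 3)(2 10 8))^4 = (1 14 3 16 6 15 13 5 9)(2 10 8)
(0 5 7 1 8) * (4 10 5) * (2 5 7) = (0 4 10 7 1 8)(2 5) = [4, 8, 5, 3, 10, 2, 6, 1, 0, 9, 7]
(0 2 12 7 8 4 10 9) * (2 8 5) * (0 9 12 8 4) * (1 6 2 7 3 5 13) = (0 4 10 12 3 5 7 13 1 6 2 8) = [4, 6, 8, 5, 10, 7, 2, 13, 0, 9, 12, 11, 3, 1]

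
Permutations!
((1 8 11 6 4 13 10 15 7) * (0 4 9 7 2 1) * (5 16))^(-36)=((0 4 13 10 15 2 1 8 11 6 9 7)(5 16))^(-36)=(16)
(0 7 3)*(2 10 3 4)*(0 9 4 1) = (0 7 1)(2 10 3 9 4) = [7, 0, 10, 9, 2, 5, 6, 1, 8, 4, 3]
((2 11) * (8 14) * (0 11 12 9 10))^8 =(14)(0 2 9)(10 11 12)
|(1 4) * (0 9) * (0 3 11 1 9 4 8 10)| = 8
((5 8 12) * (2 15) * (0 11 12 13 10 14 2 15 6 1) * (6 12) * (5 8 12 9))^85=(15)(0 11 6 1)(2 13 5 14 8 9 10 12)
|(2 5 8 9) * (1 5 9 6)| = |(1 5 8 6)(2 9)| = 4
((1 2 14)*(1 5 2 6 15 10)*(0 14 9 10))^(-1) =((0 14 5 2 9 10 1 6 15))^(-1) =(0 15 6 1 10 9 2 5 14)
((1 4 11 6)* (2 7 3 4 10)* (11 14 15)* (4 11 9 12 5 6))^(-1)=((1 10 2 7 3 11 4 14 15 9 12 5 6))^(-1)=(1 6 5 12 9 15 14 4 11 3 7 2 10)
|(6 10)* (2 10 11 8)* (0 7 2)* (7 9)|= 8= |(0 9 7 2 10 6 11 8)|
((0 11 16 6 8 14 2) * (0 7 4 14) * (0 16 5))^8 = ((0 11 5)(2 7 4 14)(6 8 16))^8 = (0 5 11)(6 16 8)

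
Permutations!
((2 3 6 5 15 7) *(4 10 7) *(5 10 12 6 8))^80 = (15)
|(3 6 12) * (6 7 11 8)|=|(3 7 11 8 6 12)|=6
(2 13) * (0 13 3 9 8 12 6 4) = (0 13 2 3 9 8 12 6 4) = [13, 1, 3, 9, 0, 5, 4, 7, 12, 8, 10, 11, 6, 2]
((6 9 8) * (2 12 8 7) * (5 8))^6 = ((2 12 5 8 6 9 7))^6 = (2 7 9 6 8 5 12)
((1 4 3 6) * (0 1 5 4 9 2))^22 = (0 9)(1 2)(3 5)(4 6)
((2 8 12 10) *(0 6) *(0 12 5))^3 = (0 10 5 12 8 6 2)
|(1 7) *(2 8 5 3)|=|(1 7)(2 8 5 3)|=4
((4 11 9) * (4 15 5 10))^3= (4 15)(5 11)(9 10)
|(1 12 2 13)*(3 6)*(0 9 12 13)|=|(0 9 12 2)(1 13)(3 6)|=4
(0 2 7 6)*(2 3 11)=[3, 1, 7, 11, 4, 5, 0, 6, 8, 9, 10, 2]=(0 3 11 2 7 6)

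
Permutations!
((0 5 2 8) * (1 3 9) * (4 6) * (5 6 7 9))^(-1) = ((0 6 4 7 9 1 3 5 2 8))^(-1) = (0 8 2 5 3 1 9 7 4 6)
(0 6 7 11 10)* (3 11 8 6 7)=(0 7 8 6 3 11 10)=[7, 1, 2, 11, 4, 5, 3, 8, 6, 9, 0, 10]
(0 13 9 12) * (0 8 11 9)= (0 13)(8 11 9 12)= [13, 1, 2, 3, 4, 5, 6, 7, 11, 12, 10, 9, 8, 0]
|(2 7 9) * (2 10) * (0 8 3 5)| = |(0 8 3 5)(2 7 9 10)| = 4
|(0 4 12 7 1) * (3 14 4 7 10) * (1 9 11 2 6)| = 35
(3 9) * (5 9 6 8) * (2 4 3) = (2 4 3 6 8 5 9) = [0, 1, 4, 6, 3, 9, 8, 7, 5, 2]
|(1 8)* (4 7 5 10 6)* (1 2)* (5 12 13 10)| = |(1 8 2)(4 7 12 13 10 6)| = 6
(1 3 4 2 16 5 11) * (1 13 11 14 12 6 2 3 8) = (1 8)(2 16 5 14 12 6)(3 4)(11 13) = [0, 8, 16, 4, 3, 14, 2, 7, 1, 9, 10, 13, 6, 11, 12, 15, 5]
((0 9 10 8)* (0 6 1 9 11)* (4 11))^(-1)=(0 11 4)(1 6 8 10 9)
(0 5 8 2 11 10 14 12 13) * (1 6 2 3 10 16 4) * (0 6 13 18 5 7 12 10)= (0 7 12 18 5 8 3)(1 13 6 2 11 16 4)(10 14)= [7, 13, 11, 0, 1, 8, 2, 12, 3, 9, 14, 16, 18, 6, 10, 15, 4, 17, 5]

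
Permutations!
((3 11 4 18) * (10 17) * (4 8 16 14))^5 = ((3 11 8 16 14 4 18)(10 17))^5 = (3 4 16 11 18 14 8)(10 17)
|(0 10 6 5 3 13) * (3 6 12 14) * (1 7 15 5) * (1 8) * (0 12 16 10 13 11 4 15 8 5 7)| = |(0 13 12 14 3 11 4 15 7 8 1)(5 6)(10 16)| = 22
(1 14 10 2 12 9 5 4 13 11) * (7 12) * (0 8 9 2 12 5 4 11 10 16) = (0 8 9 4 13 10 12 2 7 5 11 1 14 16) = [8, 14, 7, 3, 13, 11, 6, 5, 9, 4, 12, 1, 2, 10, 16, 15, 0]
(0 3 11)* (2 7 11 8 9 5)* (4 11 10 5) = (0 3 8 9 4 11)(2 7 10 5) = [3, 1, 7, 8, 11, 2, 6, 10, 9, 4, 5, 0]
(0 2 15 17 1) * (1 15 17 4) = (0 2 17 15 4 1) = [2, 0, 17, 3, 1, 5, 6, 7, 8, 9, 10, 11, 12, 13, 14, 4, 16, 15]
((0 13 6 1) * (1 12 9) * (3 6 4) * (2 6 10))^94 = (0 10 9 4 6)(1 3 12 13 2)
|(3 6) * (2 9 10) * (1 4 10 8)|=6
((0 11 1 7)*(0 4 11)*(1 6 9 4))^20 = ((1 7)(4 11 6 9))^20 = (11)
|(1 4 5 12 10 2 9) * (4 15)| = |(1 15 4 5 12 10 2 9)| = 8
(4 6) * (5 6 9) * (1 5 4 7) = (1 5 6 7)(4 9) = [0, 5, 2, 3, 9, 6, 7, 1, 8, 4]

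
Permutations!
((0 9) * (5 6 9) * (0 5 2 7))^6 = (9)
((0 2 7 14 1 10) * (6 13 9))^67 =((0 2 7 14 1 10)(6 13 9))^67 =(0 2 7 14 1 10)(6 13 9)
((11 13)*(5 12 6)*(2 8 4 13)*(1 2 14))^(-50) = (1 14 11 13 4 8 2)(5 12 6)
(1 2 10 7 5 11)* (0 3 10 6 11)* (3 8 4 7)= (0 8 4 7 5)(1 2 6 11)(3 10)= [8, 2, 6, 10, 7, 0, 11, 5, 4, 9, 3, 1]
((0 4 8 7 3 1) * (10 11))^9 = (0 7)(1 8)(3 4)(10 11)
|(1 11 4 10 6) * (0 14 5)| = 15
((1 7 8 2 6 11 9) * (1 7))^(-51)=(2 9)(6 7)(8 11)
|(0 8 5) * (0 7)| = 4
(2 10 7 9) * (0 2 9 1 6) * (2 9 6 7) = [9, 7, 10, 3, 4, 5, 0, 1, 8, 6, 2] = (0 9 6)(1 7)(2 10)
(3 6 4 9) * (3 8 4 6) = (4 9 8) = [0, 1, 2, 3, 9, 5, 6, 7, 4, 8]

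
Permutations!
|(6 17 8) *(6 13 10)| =5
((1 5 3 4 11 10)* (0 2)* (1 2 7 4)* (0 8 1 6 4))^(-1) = ((0 7)(1 5 3 6 4 11 10 2 8))^(-1) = (0 7)(1 8 2 10 11 4 6 3 5)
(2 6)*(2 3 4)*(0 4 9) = (0 4 2 6 3 9) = [4, 1, 6, 9, 2, 5, 3, 7, 8, 0]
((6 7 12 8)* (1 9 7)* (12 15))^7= ((1 9 7 15 12 8 6))^7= (15)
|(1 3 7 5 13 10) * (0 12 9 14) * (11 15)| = 12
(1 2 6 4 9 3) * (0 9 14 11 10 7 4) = [9, 2, 6, 1, 14, 5, 0, 4, 8, 3, 7, 10, 12, 13, 11] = (0 9 3 1 2 6)(4 14 11 10 7)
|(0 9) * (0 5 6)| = |(0 9 5 6)| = 4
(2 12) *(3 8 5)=(2 12)(3 8 5)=[0, 1, 12, 8, 4, 3, 6, 7, 5, 9, 10, 11, 2]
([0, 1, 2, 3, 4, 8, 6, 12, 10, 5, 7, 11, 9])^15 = [0, 1, 2, 3, 4, 7, 6, 5, 12, 10, 9, 11, 8]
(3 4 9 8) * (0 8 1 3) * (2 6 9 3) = (0 8)(1 2 6 9)(3 4) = [8, 2, 6, 4, 3, 5, 9, 7, 0, 1]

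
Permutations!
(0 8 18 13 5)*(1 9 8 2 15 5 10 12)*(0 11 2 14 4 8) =(0 14 4 8 18 13 10 12 1 9)(2 15 5 11) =[14, 9, 15, 3, 8, 11, 6, 7, 18, 0, 12, 2, 1, 10, 4, 5, 16, 17, 13]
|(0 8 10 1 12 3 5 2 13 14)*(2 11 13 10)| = |(0 8 2 10 1 12 3 5 11 13 14)| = 11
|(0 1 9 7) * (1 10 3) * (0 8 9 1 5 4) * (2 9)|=20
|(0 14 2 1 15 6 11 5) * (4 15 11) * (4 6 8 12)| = |(0 14 2 1 11 5)(4 15 8 12)| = 12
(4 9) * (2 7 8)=(2 7 8)(4 9)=[0, 1, 7, 3, 9, 5, 6, 8, 2, 4]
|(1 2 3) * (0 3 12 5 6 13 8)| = |(0 3 1 2 12 5 6 13 8)| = 9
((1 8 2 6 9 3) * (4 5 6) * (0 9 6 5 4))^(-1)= (0 2 8 1 3 9)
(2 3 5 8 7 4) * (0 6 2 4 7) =(0 6 2 3 5 8) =[6, 1, 3, 5, 4, 8, 2, 7, 0]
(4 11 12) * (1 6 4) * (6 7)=(1 7 6 4 11 12)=[0, 7, 2, 3, 11, 5, 4, 6, 8, 9, 10, 12, 1]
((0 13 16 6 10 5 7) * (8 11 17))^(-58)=((0 13 16 6 10 5 7)(8 11 17))^(-58)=(0 5 6 13 7 10 16)(8 17 11)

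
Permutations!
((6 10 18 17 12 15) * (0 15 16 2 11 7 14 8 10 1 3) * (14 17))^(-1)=((0 15 6 1 3)(2 11 7 17 12 16)(8 10 18 14))^(-1)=(0 3 1 6 15)(2 16 12 17 7 11)(8 14 18 10)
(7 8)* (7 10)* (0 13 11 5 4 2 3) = (0 13 11 5 4 2 3)(7 8 10) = [13, 1, 3, 0, 2, 4, 6, 8, 10, 9, 7, 5, 12, 11]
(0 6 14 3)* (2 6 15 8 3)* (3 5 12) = [15, 1, 6, 0, 4, 12, 14, 7, 5, 9, 10, 11, 3, 13, 2, 8] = (0 15 8 5 12 3)(2 6 14)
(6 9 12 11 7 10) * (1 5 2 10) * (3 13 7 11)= (1 5 2 10 6 9 12 3 13 7)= [0, 5, 10, 13, 4, 2, 9, 1, 8, 12, 6, 11, 3, 7]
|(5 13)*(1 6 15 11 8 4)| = 6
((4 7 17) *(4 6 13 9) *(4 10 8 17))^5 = (4 7)(6 17 8 10 9 13)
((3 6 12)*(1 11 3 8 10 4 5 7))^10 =(12)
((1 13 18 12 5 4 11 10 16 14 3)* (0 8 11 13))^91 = ((0 8 11 10 16 14 3 1)(4 13 18 12 5))^91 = (0 10 3 8 16 1 11 14)(4 13 18 12 5)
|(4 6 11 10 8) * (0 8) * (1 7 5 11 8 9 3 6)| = 11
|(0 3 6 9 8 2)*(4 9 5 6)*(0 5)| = |(0 3 4 9 8 2 5 6)| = 8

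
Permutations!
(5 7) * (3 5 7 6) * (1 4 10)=(1 4 10)(3 5 6)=[0, 4, 2, 5, 10, 6, 3, 7, 8, 9, 1]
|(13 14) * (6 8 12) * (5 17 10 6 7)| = |(5 17 10 6 8 12 7)(13 14)| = 14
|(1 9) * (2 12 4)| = |(1 9)(2 12 4)| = 6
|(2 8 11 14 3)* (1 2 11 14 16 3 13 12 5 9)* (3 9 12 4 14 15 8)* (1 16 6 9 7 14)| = 22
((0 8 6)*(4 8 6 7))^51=((0 6)(4 8 7))^51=(8)(0 6)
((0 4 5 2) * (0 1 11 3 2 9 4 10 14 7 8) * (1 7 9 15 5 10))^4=(15)(0 2 1 7 11 8 3)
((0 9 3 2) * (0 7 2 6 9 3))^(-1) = ((0 3 6 9)(2 7))^(-1) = (0 9 6 3)(2 7)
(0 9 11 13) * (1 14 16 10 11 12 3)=(0 9 12 3 1 14 16 10 11 13)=[9, 14, 2, 1, 4, 5, 6, 7, 8, 12, 11, 13, 3, 0, 16, 15, 10]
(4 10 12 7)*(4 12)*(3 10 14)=(3 10 4 14)(7 12)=[0, 1, 2, 10, 14, 5, 6, 12, 8, 9, 4, 11, 7, 13, 3]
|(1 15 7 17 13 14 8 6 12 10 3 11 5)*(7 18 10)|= 7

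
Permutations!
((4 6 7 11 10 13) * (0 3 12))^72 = (13) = ((0 3 12)(4 6 7 11 10 13))^72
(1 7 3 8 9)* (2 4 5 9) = (1 7 3 8 2 4 5 9) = [0, 7, 4, 8, 5, 9, 6, 3, 2, 1]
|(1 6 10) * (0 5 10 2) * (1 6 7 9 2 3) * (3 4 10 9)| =12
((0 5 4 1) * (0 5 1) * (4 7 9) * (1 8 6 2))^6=(0 7 2)(1 8 9)(4 5 6)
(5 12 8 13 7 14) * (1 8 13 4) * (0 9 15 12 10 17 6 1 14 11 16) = (0 9 15 12 13 7 11 16)(1 8 4 14 5 10 17 6) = [9, 8, 2, 3, 14, 10, 1, 11, 4, 15, 17, 16, 13, 7, 5, 12, 0, 6]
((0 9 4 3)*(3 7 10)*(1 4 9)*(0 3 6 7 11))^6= ((0 1 4 11)(6 7 10))^6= (0 4)(1 11)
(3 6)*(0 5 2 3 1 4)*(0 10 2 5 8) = (0 8)(1 4 10 2 3 6) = [8, 4, 3, 6, 10, 5, 1, 7, 0, 9, 2]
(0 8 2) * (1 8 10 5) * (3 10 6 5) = [6, 8, 0, 10, 4, 1, 5, 7, 2, 9, 3] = (0 6 5 1 8 2)(3 10)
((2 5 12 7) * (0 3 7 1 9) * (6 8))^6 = ((0 3 7 2 5 12 1 9)(6 8))^6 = (0 1 5 7)(2 3 9 12)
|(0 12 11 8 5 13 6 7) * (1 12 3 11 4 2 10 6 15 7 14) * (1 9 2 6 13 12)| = 15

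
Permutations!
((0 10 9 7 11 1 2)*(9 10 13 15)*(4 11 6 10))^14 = (0 9 10 1 13 7 4 2 15 6 11)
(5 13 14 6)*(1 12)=(1 12)(5 13 14 6)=[0, 12, 2, 3, 4, 13, 5, 7, 8, 9, 10, 11, 1, 14, 6]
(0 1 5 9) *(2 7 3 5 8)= (0 1 8 2 7 3 5 9)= [1, 8, 7, 5, 4, 9, 6, 3, 2, 0]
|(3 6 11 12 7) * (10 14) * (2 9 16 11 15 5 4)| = 22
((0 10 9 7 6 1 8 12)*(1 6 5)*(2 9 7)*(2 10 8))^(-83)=(0 8 12)(1 2 9 10 7 5)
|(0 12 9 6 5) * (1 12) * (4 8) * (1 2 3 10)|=18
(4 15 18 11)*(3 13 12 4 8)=[0, 1, 2, 13, 15, 5, 6, 7, 3, 9, 10, 8, 4, 12, 14, 18, 16, 17, 11]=(3 13 12 4 15 18 11 8)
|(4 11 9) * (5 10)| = 6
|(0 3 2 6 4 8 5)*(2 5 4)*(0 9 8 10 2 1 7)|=11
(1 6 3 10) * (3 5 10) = (1 6 5 10) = [0, 6, 2, 3, 4, 10, 5, 7, 8, 9, 1]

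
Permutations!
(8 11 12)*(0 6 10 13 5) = (0 6 10 13 5)(8 11 12) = [6, 1, 2, 3, 4, 0, 10, 7, 11, 9, 13, 12, 8, 5]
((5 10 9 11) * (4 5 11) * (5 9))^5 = ((11)(4 9)(5 10))^5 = (11)(4 9)(5 10)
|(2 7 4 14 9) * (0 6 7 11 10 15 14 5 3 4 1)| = 12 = |(0 6 7 1)(2 11 10 15 14 9)(3 4 5)|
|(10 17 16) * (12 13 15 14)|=12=|(10 17 16)(12 13 15 14)|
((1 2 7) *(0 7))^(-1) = ((0 7 1 2))^(-1) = (0 2 1 7)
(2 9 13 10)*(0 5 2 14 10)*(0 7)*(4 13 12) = (0 5 2 9 12 4 13 7)(10 14) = [5, 1, 9, 3, 13, 2, 6, 0, 8, 12, 14, 11, 4, 7, 10]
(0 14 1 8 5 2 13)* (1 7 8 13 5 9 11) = (0 14 7 8 9 11 1 13)(2 5) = [14, 13, 5, 3, 4, 2, 6, 8, 9, 11, 10, 1, 12, 0, 7]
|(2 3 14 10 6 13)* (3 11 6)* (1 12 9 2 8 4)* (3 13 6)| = 11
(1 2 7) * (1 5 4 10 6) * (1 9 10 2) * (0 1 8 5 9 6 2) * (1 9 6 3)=(0 9 10 2 7 6 3 1 8 5 4)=[9, 8, 7, 1, 0, 4, 3, 6, 5, 10, 2]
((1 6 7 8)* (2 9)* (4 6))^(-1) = ((1 4 6 7 8)(2 9))^(-1) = (1 8 7 6 4)(2 9)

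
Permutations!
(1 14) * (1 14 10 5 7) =(14)(1 10 5 7) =[0, 10, 2, 3, 4, 7, 6, 1, 8, 9, 5, 11, 12, 13, 14]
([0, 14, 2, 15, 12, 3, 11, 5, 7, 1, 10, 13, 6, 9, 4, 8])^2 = [0, 4, 2, 8, 6, 15, 13, 3, 5, 14, 10, 9, 11, 1, 12, 7]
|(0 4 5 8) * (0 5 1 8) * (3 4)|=6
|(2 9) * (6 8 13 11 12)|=|(2 9)(6 8 13 11 12)|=10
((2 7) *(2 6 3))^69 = (2 7 6 3)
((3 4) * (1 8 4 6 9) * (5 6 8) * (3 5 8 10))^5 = (1 9 6 5 4 8)(3 10)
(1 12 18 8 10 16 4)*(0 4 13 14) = (0 4 1 12 18 8 10 16 13 14) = [4, 12, 2, 3, 1, 5, 6, 7, 10, 9, 16, 11, 18, 14, 0, 15, 13, 17, 8]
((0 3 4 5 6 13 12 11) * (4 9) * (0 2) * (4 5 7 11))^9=(0 11 4 13 5 3 2 7 12 6 9)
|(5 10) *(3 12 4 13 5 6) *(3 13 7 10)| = 8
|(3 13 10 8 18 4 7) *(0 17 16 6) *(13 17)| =|(0 13 10 8 18 4 7 3 17 16 6)| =11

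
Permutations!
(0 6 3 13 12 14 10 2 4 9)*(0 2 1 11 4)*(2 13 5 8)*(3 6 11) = [11, 3, 0, 5, 9, 8, 6, 7, 2, 13, 1, 4, 14, 12, 10] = (0 11 4 9 13 12 14 10 1 3 5 8 2)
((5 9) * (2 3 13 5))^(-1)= ((2 3 13 5 9))^(-1)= (2 9 5 13 3)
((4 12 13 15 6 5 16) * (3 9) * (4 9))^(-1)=((3 4 12 13 15 6 5 16 9))^(-1)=(3 9 16 5 6 15 13 12 4)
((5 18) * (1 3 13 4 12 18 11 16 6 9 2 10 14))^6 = (1 5 10 12 9 13 16)(2 4 6 3 11 14 18)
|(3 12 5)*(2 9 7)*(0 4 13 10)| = 12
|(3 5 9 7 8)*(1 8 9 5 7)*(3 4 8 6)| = 10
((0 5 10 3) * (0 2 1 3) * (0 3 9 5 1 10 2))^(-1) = ((0 1 9 5 2 10 3))^(-1) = (0 3 10 2 5 9 1)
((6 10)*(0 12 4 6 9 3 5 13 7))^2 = ((0 12 4 6 10 9 3 5 13 7))^2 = (0 4 10 3 13)(5 7 12 6 9)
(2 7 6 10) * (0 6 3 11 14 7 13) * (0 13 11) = (0 6 10 2 11 14 7 3) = [6, 1, 11, 0, 4, 5, 10, 3, 8, 9, 2, 14, 12, 13, 7]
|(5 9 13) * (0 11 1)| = 3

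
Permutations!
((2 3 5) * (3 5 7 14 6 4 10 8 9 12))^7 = ((2 5)(3 7 14 6 4 10 8 9 12))^7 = (2 5)(3 9 10 6 7 12 8 4 14)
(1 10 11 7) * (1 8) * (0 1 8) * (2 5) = (0 1 10 11 7)(2 5) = [1, 10, 5, 3, 4, 2, 6, 0, 8, 9, 11, 7]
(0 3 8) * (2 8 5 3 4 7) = [4, 1, 8, 5, 7, 3, 6, 2, 0] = (0 4 7 2 8)(3 5)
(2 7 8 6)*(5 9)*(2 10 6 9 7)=[0, 1, 2, 3, 4, 7, 10, 8, 9, 5, 6]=(5 7 8 9)(6 10)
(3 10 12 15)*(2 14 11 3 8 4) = [0, 1, 14, 10, 2, 5, 6, 7, 4, 9, 12, 3, 15, 13, 11, 8] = (2 14 11 3 10 12 15 8 4)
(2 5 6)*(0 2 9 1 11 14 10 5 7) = (0 2 7)(1 11 14 10 5 6 9) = [2, 11, 7, 3, 4, 6, 9, 0, 8, 1, 5, 14, 12, 13, 10]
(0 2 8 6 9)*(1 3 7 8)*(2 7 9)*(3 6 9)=(0 7 8 9)(1 6 2)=[7, 6, 1, 3, 4, 5, 2, 8, 9, 0]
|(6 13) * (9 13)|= 3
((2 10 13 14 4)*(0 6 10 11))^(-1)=(0 11 2 4 14 13 10 6)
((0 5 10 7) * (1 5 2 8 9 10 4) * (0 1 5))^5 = (0 7 9 2 1 10 8)(4 5) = ((0 2 8 9 10 7 1)(4 5))^5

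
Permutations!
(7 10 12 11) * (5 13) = (5 13)(7 10 12 11) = [0, 1, 2, 3, 4, 13, 6, 10, 8, 9, 12, 7, 11, 5]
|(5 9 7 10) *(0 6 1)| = 12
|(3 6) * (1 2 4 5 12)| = 10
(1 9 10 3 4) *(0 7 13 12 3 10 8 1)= [7, 9, 2, 4, 0, 5, 6, 13, 1, 8, 10, 11, 3, 12]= (0 7 13 12 3 4)(1 9 8)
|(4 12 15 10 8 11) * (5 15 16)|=|(4 12 16 5 15 10 8 11)|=8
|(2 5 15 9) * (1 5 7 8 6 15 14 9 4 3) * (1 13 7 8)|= 12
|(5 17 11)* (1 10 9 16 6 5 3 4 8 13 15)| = 13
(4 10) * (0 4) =(0 4 10) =[4, 1, 2, 3, 10, 5, 6, 7, 8, 9, 0]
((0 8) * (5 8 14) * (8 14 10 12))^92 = ((0 10 12 8)(5 14))^92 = (14)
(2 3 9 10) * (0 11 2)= (0 11 2 3 9 10)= [11, 1, 3, 9, 4, 5, 6, 7, 8, 10, 0, 2]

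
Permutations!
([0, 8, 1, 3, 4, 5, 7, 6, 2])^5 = (1 2 8)(6 7)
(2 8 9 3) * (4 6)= (2 8 9 3)(4 6)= [0, 1, 8, 2, 6, 5, 4, 7, 9, 3]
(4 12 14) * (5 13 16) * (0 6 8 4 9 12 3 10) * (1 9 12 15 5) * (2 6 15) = (0 15 5 13 16 1 9 2 6 8 4 3 10)(12 14) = [15, 9, 6, 10, 3, 13, 8, 7, 4, 2, 0, 11, 14, 16, 12, 5, 1]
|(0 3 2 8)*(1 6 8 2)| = 5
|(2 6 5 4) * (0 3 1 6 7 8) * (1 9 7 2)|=20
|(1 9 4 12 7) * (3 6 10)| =15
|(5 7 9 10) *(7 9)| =|(5 9 10)| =3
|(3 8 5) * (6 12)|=6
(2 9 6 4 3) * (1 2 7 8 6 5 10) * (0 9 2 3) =(0 9 5 10 1 3 7 8 6 4) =[9, 3, 2, 7, 0, 10, 4, 8, 6, 5, 1]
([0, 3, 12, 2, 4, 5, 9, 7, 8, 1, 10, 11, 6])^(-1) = (1 9 6 12 2 3)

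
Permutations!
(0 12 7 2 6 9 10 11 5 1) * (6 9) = (0 12 7 2 9 10 11 5 1) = [12, 0, 9, 3, 4, 1, 6, 2, 8, 10, 11, 5, 7]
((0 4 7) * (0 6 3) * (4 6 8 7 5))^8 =(8)(0 3 6)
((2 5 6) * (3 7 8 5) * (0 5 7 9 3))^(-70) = (9)(0 6)(2 5)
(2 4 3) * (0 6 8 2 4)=(0 6 8 2)(3 4)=[6, 1, 0, 4, 3, 5, 8, 7, 2]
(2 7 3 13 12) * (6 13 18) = (2 7 3 18 6 13 12) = [0, 1, 7, 18, 4, 5, 13, 3, 8, 9, 10, 11, 2, 12, 14, 15, 16, 17, 6]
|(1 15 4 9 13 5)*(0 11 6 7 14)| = 30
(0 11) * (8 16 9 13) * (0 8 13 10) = (0 11 8 16 9 10) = [11, 1, 2, 3, 4, 5, 6, 7, 16, 10, 0, 8, 12, 13, 14, 15, 9]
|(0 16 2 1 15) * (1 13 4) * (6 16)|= 8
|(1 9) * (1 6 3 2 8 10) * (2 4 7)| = 9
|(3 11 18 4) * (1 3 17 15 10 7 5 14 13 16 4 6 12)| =18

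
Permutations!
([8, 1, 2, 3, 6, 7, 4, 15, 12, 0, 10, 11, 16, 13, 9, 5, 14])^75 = (0 16)(4 6)(8 14)(9 12)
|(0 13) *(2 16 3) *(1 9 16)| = 10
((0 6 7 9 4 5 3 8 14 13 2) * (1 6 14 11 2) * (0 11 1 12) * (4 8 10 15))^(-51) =((0 14 13 12)(1 6 7 9 8)(2 11)(3 10 15 4 5))^(-51) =(0 14 13 12)(1 8 9 7 6)(2 11)(3 5 4 15 10)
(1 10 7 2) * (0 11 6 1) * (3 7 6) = (0 11 3 7 2)(1 10 6) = [11, 10, 0, 7, 4, 5, 1, 2, 8, 9, 6, 3]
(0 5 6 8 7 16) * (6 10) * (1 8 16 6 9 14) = [5, 8, 2, 3, 4, 10, 16, 6, 7, 14, 9, 11, 12, 13, 1, 15, 0] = (0 5 10 9 14 1 8 7 6 16)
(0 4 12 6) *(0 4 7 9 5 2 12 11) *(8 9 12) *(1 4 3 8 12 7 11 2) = (0 11)(1 4 2 12 6 3 8 9 5) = [11, 4, 12, 8, 2, 1, 3, 7, 9, 5, 10, 0, 6]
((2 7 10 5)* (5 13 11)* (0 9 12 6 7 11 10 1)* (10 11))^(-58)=((0 9 12 6 7 1)(2 10 13 11 5))^(-58)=(0 12 7)(1 9 6)(2 13 5 10 11)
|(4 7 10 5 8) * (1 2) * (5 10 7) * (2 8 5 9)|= 5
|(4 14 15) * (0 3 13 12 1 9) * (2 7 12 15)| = 11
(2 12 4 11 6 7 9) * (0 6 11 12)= (0 6 7 9 2)(4 12)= [6, 1, 0, 3, 12, 5, 7, 9, 8, 2, 10, 11, 4]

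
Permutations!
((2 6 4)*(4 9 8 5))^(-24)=((2 6 9 8 5 4))^(-24)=(9)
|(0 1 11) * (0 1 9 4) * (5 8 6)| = 6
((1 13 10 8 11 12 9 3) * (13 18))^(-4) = (1 11 18 12 13 9 10 3 8)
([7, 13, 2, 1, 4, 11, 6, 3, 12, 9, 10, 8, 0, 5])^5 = [5, 12, 2, 8, 4, 7, 6, 11, 1, 9, 10, 3, 13, 0]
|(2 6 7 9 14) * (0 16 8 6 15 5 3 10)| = |(0 16 8 6 7 9 14 2 15 5 3 10)| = 12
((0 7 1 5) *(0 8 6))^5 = ((0 7 1 5 8 6))^5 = (0 6 8 5 1 7)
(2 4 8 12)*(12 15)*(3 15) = (2 4 8 3 15 12) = [0, 1, 4, 15, 8, 5, 6, 7, 3, 9, 10, 11, 2, 13, 14, 12]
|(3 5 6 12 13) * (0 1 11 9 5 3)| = |(0 1 11 9 5 6 12 13)| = 8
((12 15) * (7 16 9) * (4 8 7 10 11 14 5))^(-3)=(4 11 16)(5 10 7)(8 14 9)(12 15)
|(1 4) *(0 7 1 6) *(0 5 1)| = |(0 7)(1 4 6 5)| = 4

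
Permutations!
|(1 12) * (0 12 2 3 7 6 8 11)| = 9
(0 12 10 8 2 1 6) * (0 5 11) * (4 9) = [12, 6, 1, 3, 9, 11, 5, 7, 2, 4, 8, 0, 10] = (0 12 10 8 2 1 6 5 11)(4 9)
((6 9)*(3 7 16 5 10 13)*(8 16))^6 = ((3 7 8 16 5 10 13)(6 9))^6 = (3 13 10 5 16 8 7)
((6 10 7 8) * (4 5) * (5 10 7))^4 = ((4 10 5)(6 7 8))^4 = (4 10 5)(6 7 8)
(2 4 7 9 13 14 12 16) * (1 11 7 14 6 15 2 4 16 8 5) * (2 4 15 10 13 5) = (1 11 7 9 5)(2 16 15 4 14 12 8)(6 10 13) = [0, 11, 16, 3, 14, 1, 10, 9, 2, 5, 13, 7, 8, 6, 12, 4, 15]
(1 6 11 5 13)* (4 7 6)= (1 4 7 6 11 5 13)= [0, 4, 2, 3, 7, 13, 11, 6, 8, 9, 10, 5, 12, 1]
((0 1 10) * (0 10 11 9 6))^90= ((0 1 11 9 6))^90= (11)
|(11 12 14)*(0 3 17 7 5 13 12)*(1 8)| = |(0 3 17 7 5 13 12 14 11)(1 8)| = 18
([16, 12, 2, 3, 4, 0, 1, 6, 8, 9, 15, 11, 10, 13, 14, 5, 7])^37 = (0 16 7 6 1 12 10 15 5)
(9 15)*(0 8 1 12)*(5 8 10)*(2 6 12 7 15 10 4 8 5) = [4, 7, 6, 3, 8, 5, 12, 15, 1, 10, 2, 11, 0, 13, 14, 9] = (0 4 8 1 7 15 9 10 2 6 12)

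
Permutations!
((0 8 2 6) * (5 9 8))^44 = ((0 5 9 8 2 6))^44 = (0 9 2)(5 8 6)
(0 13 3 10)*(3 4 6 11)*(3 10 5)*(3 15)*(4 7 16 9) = [13, 1, 2, 5, 6, 15, 11, 16, 8, 4, 0, 10, 12, 7, 14, 3, 9] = (0 13 7 16 9 4 6 11 10)(3 5 15)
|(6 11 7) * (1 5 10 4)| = |(1 5 10 4)(6 11 7)| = 12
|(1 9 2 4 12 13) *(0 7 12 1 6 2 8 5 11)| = |(0 7 12 13 6 2 4 1 9 8 5 11)| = 12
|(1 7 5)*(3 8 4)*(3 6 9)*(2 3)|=|(1 7 5)(2 3 8 4 6 9)|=6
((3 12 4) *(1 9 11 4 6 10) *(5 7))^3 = (1 4 6 9 3 10 11 12)(5 7)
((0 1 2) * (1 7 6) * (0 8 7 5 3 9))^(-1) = (0 9 3 5)(1 6 7 8 2)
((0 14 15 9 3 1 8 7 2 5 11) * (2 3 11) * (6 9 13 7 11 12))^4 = (0 7 11 13 8 15 1 14 3)(6 9 12)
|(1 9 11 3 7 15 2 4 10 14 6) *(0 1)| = |(0 1 9 11 3 7 15 2 4 10 14 6)| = 12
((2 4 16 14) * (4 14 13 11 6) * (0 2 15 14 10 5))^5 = (16)(0 2 10 5)(14 15)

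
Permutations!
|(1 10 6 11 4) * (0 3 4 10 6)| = 7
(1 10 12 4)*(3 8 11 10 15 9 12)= (1 15 9 12 4)(3 8 11 10)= [0, 15, 2, 8, 1, 5, 6, 7, 11, 12, 3, 10, 4, 13, 14, 9]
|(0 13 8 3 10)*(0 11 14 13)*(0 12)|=6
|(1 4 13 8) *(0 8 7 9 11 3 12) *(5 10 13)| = 12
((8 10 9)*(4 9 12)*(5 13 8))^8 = (4 9 5 13 8 10 12)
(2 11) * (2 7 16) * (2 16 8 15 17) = (2 11 7 8 15 17) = [0, 1, 11, 3, 4, 5, 6, 8, 15, 9, 10, 7, 12, 13, 14, 17, 16, 2]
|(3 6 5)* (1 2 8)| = 3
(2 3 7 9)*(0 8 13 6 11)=(0 8 13 6 11)(2 3 7 9)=[8, 1, 3, 7, 4, 5, 11, 9, 13, 2, 10, 0, 12, 6]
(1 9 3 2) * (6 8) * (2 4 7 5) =(1 9 3 4 7 5 2)(6 8) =[0, 9, 1, 4, 7, 2, 8, 5, 6, 3]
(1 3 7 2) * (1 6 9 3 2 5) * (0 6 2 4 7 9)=[6, 4, 2, 9, 7, 1, 0, 5, 8, 3]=(0 6)(1 4 7 5)(3 9)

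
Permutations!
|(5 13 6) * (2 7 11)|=|(2 7 11)(5 13 6)|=3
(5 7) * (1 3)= (1 3)(5 7)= [0, 3, 2, 1, 4, 7, 6, 5]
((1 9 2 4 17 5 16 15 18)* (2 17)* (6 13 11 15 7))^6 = (1 6 9 13 17 11 5 15 16 18 7)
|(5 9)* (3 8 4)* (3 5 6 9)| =4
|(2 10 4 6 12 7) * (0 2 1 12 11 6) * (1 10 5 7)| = |(0 2 5 7 10 4)(1 12)(6 11)| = 6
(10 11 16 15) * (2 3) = (2 3)(10 11 16 15) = [0, 1, 3, 2, 4, 5, 6, 7, 8, 9, 11, 16, 12, 13, 14, 10, 15]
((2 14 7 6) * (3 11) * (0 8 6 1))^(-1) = ((0 8 6 2 14 7 1)(3 11))^(-1) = (0 1 7 14 2 6 8)(3 11)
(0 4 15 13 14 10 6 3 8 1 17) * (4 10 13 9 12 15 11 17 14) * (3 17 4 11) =(0 10 6 17)(1 14 13 11 4 3 8)(9 12 15) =[10, 14, 2, 8, 3, 5, 17, 7, 1, 12, 6, 4, 15, 11, 13, 9, 16, 0]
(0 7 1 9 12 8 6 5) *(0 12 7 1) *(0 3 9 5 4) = (0 1 5 12 8 6 4)(3 9 7) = [1, 5, 2, 9, 0, 12, 4, 3, 6, 7, 10, 11, 8]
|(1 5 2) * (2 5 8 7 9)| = |(1 8 7 9 2)| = 5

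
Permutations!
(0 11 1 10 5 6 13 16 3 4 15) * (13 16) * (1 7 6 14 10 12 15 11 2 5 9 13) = (0 2 5 14 10 9 13 1 12 15)(3 4 11 7 6 16) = [2, 12, 5, 4, 11, 14, 16, 6, 8, 13, 9, 7, 15, 1, 10, 0, 3]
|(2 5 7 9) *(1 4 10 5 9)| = |(1 4 10 5 7)(2 9)| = 10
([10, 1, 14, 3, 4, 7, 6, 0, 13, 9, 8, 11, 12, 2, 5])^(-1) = [7, 1, 13, 3, 4, 14, 6, 5, 10, 9, 0, 11, 12, 8, 2]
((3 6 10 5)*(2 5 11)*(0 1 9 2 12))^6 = (0 6 9 11 5)(1 10 2 12 3)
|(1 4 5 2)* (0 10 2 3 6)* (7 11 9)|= 24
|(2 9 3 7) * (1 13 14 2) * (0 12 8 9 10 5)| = |(0 12 8 9 3 7 1 13 14 2 10 5)| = 12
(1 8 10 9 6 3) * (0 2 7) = (0 2 7)(1 8 10 9 6 3) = [2, 8, 7, 1, 4, 5, 3, 0, 10, 6, 9]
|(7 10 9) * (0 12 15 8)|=12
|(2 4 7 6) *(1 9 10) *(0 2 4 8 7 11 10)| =10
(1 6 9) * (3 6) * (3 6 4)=[0, 6, 2, 4, 3, 5, 9, 7, 8, 1]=(1 6 9)(3 4)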